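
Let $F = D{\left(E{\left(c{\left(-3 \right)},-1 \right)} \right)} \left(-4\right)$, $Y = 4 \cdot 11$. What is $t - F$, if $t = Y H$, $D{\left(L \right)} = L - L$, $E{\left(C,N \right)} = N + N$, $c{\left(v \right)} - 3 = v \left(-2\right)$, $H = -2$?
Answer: $-88$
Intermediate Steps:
$Y = 44$
$c{\left(v \right)} = 3 - 2 v$ ($c{\left(v \right)} = 3 + v \left(-2\right) = 3 - 2 v$)
$E{\left(C,N \right)} = 2 N$
$D{\left(L \right)} = 0$
$F = 0$ ($F = 0 \left(-4\right) = 0$)
$t = -88$ ($t = 44 \left(-2\right) = -88$)
$t - F = -88 - 0 = -88 + 0 = -88$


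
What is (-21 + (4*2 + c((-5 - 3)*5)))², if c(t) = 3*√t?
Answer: (13 - 6*I*√10)² ≈ -191.0 - 493.32*I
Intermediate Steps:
(-21 + (4*2 + c((-5 - 3)*5)))² = (-21 + (4*2 + 3*√((-5 - 3)*5)))² = (-21 + (8 + 3*√(-8*5)))² = (-21 + (8 + 3*√(-40)))² = (-21 + (8 + 3*(2*I*√10)))² = (-21 + (8 + 6*I*√10))² = (-13 + 6*I*√10)²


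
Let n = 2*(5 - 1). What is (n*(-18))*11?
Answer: -1584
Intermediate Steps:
n = 8 (n = 2*4 = 8)
(n*(-18))*11 = (8*(-18))*11 = -144*11 = -1584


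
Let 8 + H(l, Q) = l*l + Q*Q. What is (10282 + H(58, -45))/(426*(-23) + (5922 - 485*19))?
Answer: -15663/13091 ≈ -1.1965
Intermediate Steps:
H(l, Q) = -8 + Q² + l² (H(l, Q) = -8 + (l*l + Q*Q) = -8 + (l² + Q²) = -8 + (Q² + l²) = -8 + Q² + l²)
(10282 + H(58, -45))/(426*(-23) + (5922 - 485*19)) = (10282 + (-8 + (-45)² + 58²))/(426*(-23) + (5922 - 485*19)) = (10282 + (-8 + 2025 + 3364))/(-9798 + (5922 - 1*9215)) = (10282 + 5381)/(-9798 + (5922 - 9215)) = 15663/(-9798 - 3293) = 15663/(-13091) = 15663*(-1/13091) = -15663/13091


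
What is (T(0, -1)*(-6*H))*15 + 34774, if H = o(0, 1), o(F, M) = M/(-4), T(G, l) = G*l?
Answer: 34774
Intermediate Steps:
o(F, M) = -M/4 (o(F, M) = M*(-1/4) = -M/4)
H = -1/4 (H = -1/4*1 = -1/4 ≈ -0.25000)
(T(0, -1)*(-6*H))*15 + 34774 = ((0*(-1))*(-6*(-1/4)))*15 + 34774 = (0*(3/2))*15 + 34774 = 0*15 + 34774 = 0 + 34774 = 34774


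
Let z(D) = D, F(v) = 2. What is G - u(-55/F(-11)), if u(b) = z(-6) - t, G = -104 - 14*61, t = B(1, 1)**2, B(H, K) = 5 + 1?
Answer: -916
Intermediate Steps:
B(H, K) = 6
t = 36 (t = 6**2 = 36)
G = -958 (G = -104 - 854 = -958)
u(b) = -42 (u(b) = -6 - 1*36 = -6 - 36 = -42)
G - u(-55/F(-11)) = -958 - 1*(-42) = -958 + 42 = -916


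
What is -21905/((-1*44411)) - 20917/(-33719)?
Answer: 1667559582/1497494509 ≈ 1.1136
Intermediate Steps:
-21905/((-1*44411)) - 20917/(-33719) = -21905/(-44411) - 20917*(-1/33719) = -21905*(-1/44411) + 20917/33719 = 21905/44411 + 20917/33719 = 1667559582/1497494509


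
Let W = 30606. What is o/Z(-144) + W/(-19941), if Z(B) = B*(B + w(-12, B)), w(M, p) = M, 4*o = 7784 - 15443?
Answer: -107513365/66363648 ≈ -1.6201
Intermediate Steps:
o = -7659/4 (o = (7784 - 15443)/4 = (¼)*(-7659) = -7659/4 ≈ -1914.8)
Z(B) = B*(-12 + B) (Z(B) = B*(B - 12) = B*(-12 + B))
o/Z(-144) + W/(-19941) = -7659*(-1/(144*(-12 - 144)))/4 + 30606/(-19941) = -7659/(4*((-144*(-156)))) + 30606*(-1/19941) = -7659/4/22464 - 10202/6647 = -7659/4*1/22464 - 10202/6647 = -851/9984 - 10202/6647 = -107513365/66363648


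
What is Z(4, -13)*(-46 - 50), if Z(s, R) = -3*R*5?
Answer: -18720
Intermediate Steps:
Z(s, R) = -15*R
Z(4, -13)*(-46 - 50) = (-15*(-13))*(-46 - 50) = 195*(-96) = -18720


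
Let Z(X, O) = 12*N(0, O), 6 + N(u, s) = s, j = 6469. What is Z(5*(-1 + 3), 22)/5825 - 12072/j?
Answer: -69077352/37681925 ≈ -1.8332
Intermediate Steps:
N(u, s) = -6 + s
Z(X, O) = -72 + 12*O (Z(X, O) = 12*(-6 + O) = -72 + 12*O)
Z(5*(-1 + 3), 22)/5825 - 12072/j = (-72 + 12*22)/5825 - 12072/6469 = (-72 + 264)*(1/5825) - 12072*1/6469 = 192*(1/5825) - 12072/6469 = 192/5825 - 12072/6469 = -69077352/37681925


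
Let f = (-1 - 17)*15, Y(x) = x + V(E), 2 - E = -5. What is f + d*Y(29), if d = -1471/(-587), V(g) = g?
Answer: -105534/587 ≈ -179.79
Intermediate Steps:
E = 7 (E = 2 - 1*(-5) = 2 + 5 = 7)
Y(x) = 7 + x (Y(x) = x + 7 = 7 + x)
f = -270 (f = -18*15 = -270)
d = 1471/587 (d = -1471*(-1/587) = 1471/587 ≈ 2.5060)
f + d*Y(29) = -270 + 1471*(7 + 29)/587 = -270 + (1471/587)*36 = -270 + 52956/587 = -105534/587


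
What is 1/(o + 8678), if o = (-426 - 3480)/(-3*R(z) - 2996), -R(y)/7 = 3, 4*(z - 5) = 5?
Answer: 419/3636640 ≈ 0.00011522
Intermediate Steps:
z = 25/4 (z = 5 + (¼)*5 = 5 + 5/4 = 25/4 ≈ 6.2500)
R(y) = -21 (R(y) = -7*3 = -21)
o = 558/419 (o = (-426 - 3480)/(-3*(-21) - 2996) = -3906/(63 - 2996) = -3906/(-2933) = -3906*(-1/2933) = 558/419 ≈ 1.3317)
1/(o + 8678) = 1/(558/419 + 8678) = 1/(3636640/419) = 419/3636640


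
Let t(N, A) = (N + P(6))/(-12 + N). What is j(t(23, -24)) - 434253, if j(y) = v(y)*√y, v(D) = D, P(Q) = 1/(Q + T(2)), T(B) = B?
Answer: -434253 + 185*√4070/3872 ≈ -4.3425e+5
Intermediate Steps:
P(Q) = 1/(2 + Q) (P(Q) = 1/(Q + 2) = 1/(2 + Q))
t(N, A) = (⅛ + N)/(-12 + N) (t(N, A) = (N + 1/(2 + 6))/(-12 + N) = (N + 1/8)/(-12 + N) = (N + ⅛)/(-12 + N) = (⅛ + N)/(-12 + N))
j(y) = y^(3/2) (j(y) = y*√y = y^(3/2))
j(t(23, -24)) - 434253 = ((⅛ + 23)/(-12 + 23))^(3/2) - 434253 = ((185/8)/11)^(3/2) - 434253 = ((1/11)*(185/8))^(3/2) - 434253 = (185/88)^(3/2) - 434253 = 185*√4070/3872 - 434253 = -434253 + 185*√4070/3872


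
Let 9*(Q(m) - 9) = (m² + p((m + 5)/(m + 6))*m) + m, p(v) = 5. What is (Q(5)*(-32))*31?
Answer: -134912/9 ≈ -14990.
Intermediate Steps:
Q(m) = 9 + m²/9 + 2*m/3 (Q(m) = 9 + ((m² + 5*m) + m)/9 = 9 + (m² + 6*m)/9 = 9 + (m²/9 + 2*m/3) = 9 + m²/9 + 2*m/3)
(Q(5)*(-32))*31 = ((9 + (⅑)*5² + (⅔)*5)*(-32))*31 = ((9 + (⅑)*25 + 10/3)*(-32))*31 = ((9 + 25/9 + 10/3)*(-32))*31 = ((136/9)*(-32))*31 = -4352/9*31 = -134912/9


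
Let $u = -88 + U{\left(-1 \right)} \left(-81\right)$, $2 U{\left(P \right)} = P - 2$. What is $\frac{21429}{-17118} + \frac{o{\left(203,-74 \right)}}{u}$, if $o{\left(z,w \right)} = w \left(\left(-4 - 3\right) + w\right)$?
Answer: $\frac{22641649}{127434} \approx 177.67$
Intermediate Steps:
$U{\left(P \right)} = -1 + \frac{P}{2}$ ($U{\left(P \right)} = \frac{P - 2}{2} = \frac{-2 + P}{2} = -1 + \frac{P}{2}$)
$o{\left(z,w \right)} = w \left(-7 + w\right)$
$u = \frac{67}{2}$ ($u = -88 + \left(-1 + \frac{1}{2} \left(-1\right)\right) \left(-81\right) = -88 + \left(-1 - \frac{1}{2}\right) \left(-81\right) = -88 - - \frac{243}{2} = -88 + \frac{243}{2} = \frac{67}{2} \approx 33.5$)
$\frac{21429}{-17118} + \frac{o{\left(203,-74 \right)}}{u} = \frac{21429}{-17118} + \frac{\left(-74\right) \left(-7 - 74\right)}{\frac{67}{2}} = 21429 \left(- \frac{1}{17118}\right) + \left(-74\right) \left(-81\right) \frac{2}{67} = - \frac{2381}{1902} + 5994 \cdot \frac{2}{67} = - \frac{2381}{1902} + \frac{11988}{67} = \frac{22641649}{127434}$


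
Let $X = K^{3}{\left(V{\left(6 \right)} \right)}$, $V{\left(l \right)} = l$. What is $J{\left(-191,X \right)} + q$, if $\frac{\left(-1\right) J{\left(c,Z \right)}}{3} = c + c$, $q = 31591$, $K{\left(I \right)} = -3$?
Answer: $32737$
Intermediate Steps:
$X = -27$ ($X = \left(-3\right)^{3} = -27$)
$J{\left(c,Z \right)} = - 6 c$ ($J{\left(c,Z \right)} = - 3 \left(c + c\right) = - 3 \cdot 2 c = - 6 c$)
$J{\left(-191,X \right)} + q = \left(-6\right) \left(-191\right) + 31591 = 1146 + 31591 = 32737$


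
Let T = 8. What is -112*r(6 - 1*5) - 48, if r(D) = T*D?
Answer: -944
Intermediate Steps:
r(D) = 8*D
-112*r(6 - 1*5) - 48 = -896*(6 - 1*5) - 48 = -896*(6 - 5) - 48 = -896 - 48 = -944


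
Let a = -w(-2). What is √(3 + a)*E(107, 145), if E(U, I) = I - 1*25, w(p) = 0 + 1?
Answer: 120*√2 ≈ 169.71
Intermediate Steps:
w(p) = 1
E(U, I) = -25 + I (E(U, I) = I - 25 = -25 + I)
a = -1 (a = -1*1 = -1)
√(3 + a)*E(107, 145) = √(3 - 1)*(-25 + 145) = √2*120 = 120*√2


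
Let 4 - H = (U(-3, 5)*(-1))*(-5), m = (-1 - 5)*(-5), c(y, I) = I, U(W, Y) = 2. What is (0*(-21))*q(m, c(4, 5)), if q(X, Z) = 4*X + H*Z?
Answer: 0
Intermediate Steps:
m = 30 (m = -6*(-5) = 30)
H = -6 (H = 4 - 2*(-1)*(-5) = 4 - (-2)*(-5) = 4 - 1*10 = 4 - 10 = -6)
q(X, Z) = -6*Z + 4*X (q(X, Z) = 4*X - 6*Z = -6*Z + 4*X)
(0*(-21))*q(m, c(4, 5)) = (0*(-21))*(-6*5 + 4*30) = 0*(-30 + 120) = 0*90 = 0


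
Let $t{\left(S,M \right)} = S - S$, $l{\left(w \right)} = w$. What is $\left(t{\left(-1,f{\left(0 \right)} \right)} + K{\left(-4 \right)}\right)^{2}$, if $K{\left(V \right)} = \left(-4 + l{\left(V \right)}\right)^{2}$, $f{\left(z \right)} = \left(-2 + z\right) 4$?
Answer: $4096$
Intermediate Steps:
$f{\left(z \right)} = -8 + 4 z$
$t{\left(S,M \right)} = 0$
$K{\left(V \right)} = \left(-4 + V\right)^{2}$
$\left(t{\left(-1,f{\left(0 \right)} \right)} + K{\left(-4 \right)}\right)^{2} = \left(0 + \left(-4 - 4\right)^{2}\right)^{2} = \left(0 + \left(-8\right)^{2}\right)^{2} = \left(0 + 64\right)^{2} = 64^{2} = 4096$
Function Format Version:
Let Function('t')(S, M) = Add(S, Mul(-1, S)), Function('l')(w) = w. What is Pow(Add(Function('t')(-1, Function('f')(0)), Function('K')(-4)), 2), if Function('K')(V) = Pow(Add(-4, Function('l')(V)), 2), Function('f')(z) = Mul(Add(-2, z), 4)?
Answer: 4096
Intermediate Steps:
Function('f')(z) = Add(-8, Mul(4, z))
Function('t')(S, M) = 0
Function('K')(V) = Pow(Add(-4, V), 2)
Pow(Add(Function('t')(-1, Function('f')(0)), Function('K')(-4)), 2) = Pow(Add(0, Pow(Add(-4, -4), 2)), 2) = Pow(Add(0, Pow(-8, 2)), 2) = Pow(Add(0, 64), 2) = Pow(64, 2) = 4096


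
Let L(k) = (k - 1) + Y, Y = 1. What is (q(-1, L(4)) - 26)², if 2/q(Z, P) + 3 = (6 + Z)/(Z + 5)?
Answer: 36100/49 ≈ 736.73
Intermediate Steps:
L(k) = k (L(k) = (k - 1) + 1 = (-1 + k) + 1 = k)
q(Z, P) = 2/(-3 + (6 + Z)/(5 + Z)) (q(Z, P) = 2/(-3 + (6 + Z)/(Z + 5)) = 2/(-3 + (6 + Z)/(5 + Z)))
(q(-1, L(4)) - 26)² = (2*(-5 - 1*(-1))/(9 + 2*(-1)) - 26)² = (2*(-5 + 1)/(9 - 2) - 26)² = (2*(-4)/7 - 26)² = (2*(⅐)*(-4) - 26)² = (-8/7 - 26)² = (-190/7)² = 36100/49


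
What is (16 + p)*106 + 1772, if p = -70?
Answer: -3952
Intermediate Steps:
(16 + p)*106 + 1772 = (16 - 70)*106 + 1772 = -54*106 + 1772 = -5724 + 1772 = -3952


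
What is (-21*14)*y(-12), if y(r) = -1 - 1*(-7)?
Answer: -1764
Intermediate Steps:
y(r) = 6 (y(r) = -1 + 7 = 6)
(-21*14)*y(-12) = -21*14*6 = -294*6 = -1764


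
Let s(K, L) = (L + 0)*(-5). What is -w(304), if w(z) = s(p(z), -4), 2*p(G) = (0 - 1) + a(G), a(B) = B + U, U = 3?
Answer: -20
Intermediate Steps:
a(B) = 3 + B (a(B) = B + 3 = 3 + B)
p(G) = 1 + G/2 (p(G) = ((0 - 1) + (3 + G))/2 = (-1 + (3 + G))/2 = (2 + G)/2 = 1 + G/2)
s(K, L) = -5*L (s(K, L) = L*(-5) = -5*L)
w(z) = 20 (w(z) = -5*(-4) = 20)
-w(304) = -1*20 = -20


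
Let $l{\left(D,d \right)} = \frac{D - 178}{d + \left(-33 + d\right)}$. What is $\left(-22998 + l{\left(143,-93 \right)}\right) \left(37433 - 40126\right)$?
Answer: $\frac{13563367211}{219} \approx 6.1933 \cdot 10^{7}$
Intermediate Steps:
$l{\left(D,d \right)} = \frac{-178 + D}{-33 + 2 d}$
$\left(-22998 + l{\left(143,-93 \right)}\right) \left(37433 - 40126\right) = \left(-22998 + \frac{-178 + 143}{-33 + 2 \left(-93\right)}\right) \left(37433 - 40126\right) = \left(-22998 + \frac{1}{-33 - 186} \left(-35\right)\right) \left(-2693\right) = \left(-22998 + \frac{1}{-219} \left(-35\right)\right) \left(-2693\right) = \left(-22998 - - \frac{35}{219}\right) \left(-2693\right) = \left(-22998 + \frac{35}{219}\right) \left(-2693\right) = \left(- \frac{5036527}{219}\right) \left(-2693\right) = \frac{13563367211}{219}$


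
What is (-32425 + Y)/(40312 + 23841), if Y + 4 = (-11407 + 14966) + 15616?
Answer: -13254/64153 ≈ -0.20660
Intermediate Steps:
Y = 19171 (Y = -4 + ((-11407 + 14966) + 15616) = -4 + (3559 + 15616) = -4 + 19175 = 19171)
(-32425 + Y)/(40312 + 23841) = (-32425 + 19171)/(40312 + 23841) = -13254/64153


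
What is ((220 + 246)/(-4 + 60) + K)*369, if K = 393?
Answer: 4146453/28 ≈ 1.4809e+5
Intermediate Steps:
((220 + 246)/(-4 + 60) + K)*369 = ((220 + 246)/(-4 + 60) + 393)*369 = (466/56 + 393)*369 = (466*(1/56) + 393)*369 = (233/28 + 393)*369 = (11237/28)*369 = 4146453/28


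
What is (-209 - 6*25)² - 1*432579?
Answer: -303698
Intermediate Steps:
(-209 - 6*25)² - 1*432579 = (-209 - 150)² - 432579 = (-359)² - 432579 = 128881 - 432579 = -303698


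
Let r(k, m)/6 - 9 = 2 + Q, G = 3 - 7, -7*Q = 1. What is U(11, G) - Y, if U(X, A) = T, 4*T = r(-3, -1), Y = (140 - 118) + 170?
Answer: -1230/7 ≈ -175.71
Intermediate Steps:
Q = -1/7 (Q = -1/7*1 = -1/7 ≈ -0.14286)
G = -4
r(k, m) = 456/7 (r(k, m) = 54 + 6*(2 - 1/7) = 54 + 6*(13/7) = 54 + 78/7 = 456/7)
Y = 192 (Y = 22 + 170 = 192)
T = 114/7 (T = (1/4)*(456/7) = 114/7 ≈ 16.286)
U(X, A) = 114/7
U(11, G) - Y = 114/7 - 1*192 = 114/7 - 192 = -1230/7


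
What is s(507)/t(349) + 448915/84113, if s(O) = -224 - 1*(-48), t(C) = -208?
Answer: 6761138/1093469 ≈ 6.1832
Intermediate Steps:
s(O) = -176 (s(O) = -224 + 48 = -176)
s(507)/t(349) + 448915/84113 = -176/(-208) + 448915/84113 = -176*(-1/208) + 448915*(1/84113) = 11/13 + 448915/84113 = 6761138/1093469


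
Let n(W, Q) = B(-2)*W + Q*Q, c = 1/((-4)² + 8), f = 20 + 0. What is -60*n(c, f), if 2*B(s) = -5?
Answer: -95975/4 ≈ -23994.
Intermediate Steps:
B(s) = -5/2 (B(s) = (½)*(-5) = -5/2)
f = 20
c = 1/24 (c = 1/(16 + 8) = 1/24 ≈ 0.041667)
n(W, Q) = Q² - 5*W/2 (n(W, Q) = -5*W/2 + Q*Q = -5*W/2 + Q² = Q² - 5*W/2)
-60*n(c, f) = -60*(20² - 5/2*1/24) = -60*(400 - 5/48) = -60*19195/48 = -95975/4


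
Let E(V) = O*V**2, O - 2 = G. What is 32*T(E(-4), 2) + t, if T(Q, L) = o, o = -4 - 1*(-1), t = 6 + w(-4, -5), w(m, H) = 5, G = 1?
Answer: -85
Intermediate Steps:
O = 3 (O = 2 + 1 = 3)
t = 11 (t = 6 + 5 = 11)
E(V) = 3*V**2
o = -3 (o = -4 + 1 = -3)
T(Q, L) = -3
32*T(E(-4), 2) + t = 32*(-3) + 11 = -96 + 11 = -85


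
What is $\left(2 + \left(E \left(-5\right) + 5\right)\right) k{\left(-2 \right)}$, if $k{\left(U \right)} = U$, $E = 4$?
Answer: $26$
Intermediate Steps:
$\left(2 + \left(E \left(-5\right) + 5\right)\right) k{\left(-2 \right)} = \left(2 + \left(4 \left(-5\right) + 5\right)\right) \left(-2\right) = \left(2 + \left(-20 + 5\right)\right) \left(-2\right) = \left(2 - 15\right) \left(-2\right) = \left(-13\right) \left(-2\right) = 26$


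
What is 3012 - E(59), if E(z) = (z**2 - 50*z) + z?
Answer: 2422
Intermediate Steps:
E(z) = z**2 - 49*z
3012 - E(59) = 3012 - 59*(-49 + 59) = 3012 - 59*10 = 3012 - 1*590 = 3012 - 590 = 2422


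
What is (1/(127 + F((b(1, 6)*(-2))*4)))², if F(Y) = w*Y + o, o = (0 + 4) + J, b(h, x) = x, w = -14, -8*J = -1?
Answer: 64/41280625 ≈ 1.5504e-6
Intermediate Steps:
J = ⅛ (J = -⅛*(-1) = ⅛ ≈ 0.12500)
o = 33/8 (o = (0 + 4) + ⅛ = 4 + ⅛ = 33/8 ≈ 4.1250)
F(Y) = 33/8 - 14*Y (F(Y) = -14*Y + 33/8 = 33/8 - 14*Y)
(1/(127 + F((b(1, 6)*(-2))*4)))² = (1/(127 + (33/8 - 14*6*(-2)*4)))² = (1/(127 + (33/8 - (-168)*4)))² = (1/(127 + (33/8 - 14*(-48))))² = (1/(127 + (33/8 + 672)))² = (1/(127 + 5409/8))² = (1/(6425/8))² = (8/6425)² = 64/41280625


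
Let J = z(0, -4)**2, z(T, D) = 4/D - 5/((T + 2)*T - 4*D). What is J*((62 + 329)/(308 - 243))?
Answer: 172431/16640 ≈ 10.362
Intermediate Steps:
z(T, D) = -5/(-4*D + T*(2 + T)) + 4/D (z(T, D) = 4/D - 5/((2 + T)*T - 4*D) = 4/D - 5/(T*(2 + T) - 4*D) = 4/D - 5/(-4*D + T*(2 + T)) = -5/(-4*D + T*(2 + T)) + 4/D)
J = 441/256 (J = ((-21*(-4) + 4*0**2 + 8*0)/((-4)*(0**2 - 4*(-4) + 2*0)))**2 = (-(84 + 4*0 + 0)/(4*(0 + 16 + 0)))**2 = (-1/4*(84 + 0 + 0)/16)**2 = (-1/4*1/16*84)**2 = (-21/16)**2 = 441/256 ≈ 1.7227)
J*((62 + 329)/(308 - 243)) = 441*((62 + 329)/(308 - 243))/256 = 441*(391/65)/256 = 441*(391*(1/65))/256 = (441/256)*(391/65) = 172431/16640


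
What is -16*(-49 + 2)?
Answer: 752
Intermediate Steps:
-16*(-49 + 2) = -16*(-47) = 752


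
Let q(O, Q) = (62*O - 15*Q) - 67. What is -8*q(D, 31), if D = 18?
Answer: -4672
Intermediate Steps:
q(O, Q) = -67 - 15*Q + 62*O (q(O, Q) = (-15*Q + 62*O) - 67 = -67 - 15*Q + 62*O)
-8*q(D, 31) = -8*(-67 - 15*31 + 62*18) = -8*(-67 - 465 + 1116) = -8*584 = -4672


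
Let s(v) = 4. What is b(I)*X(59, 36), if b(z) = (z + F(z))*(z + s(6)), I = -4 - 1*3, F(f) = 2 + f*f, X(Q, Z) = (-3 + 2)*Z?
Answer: 4752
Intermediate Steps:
X(Q, Z) = -Z
F(f) = 2 + f²
I = -7 (I = -4 - 3 = -7)
b(z) = (4 + z)*(2 + z + z²) (b(z) = (z + (2 + z²))*(z + 4) = (2 + z + z²)*(4 + z) = (4 + z)*(2 + z + z²))
b(I)*X(59, 36) = (8 + (-7)³ + 5*(-7)² + 6*(-7))*(-1*36) = (8 - 343 + 5*49 - 42)*(-36) = (8 - 343 + 245 - 42)*(-36) = -132*(-36) = 4752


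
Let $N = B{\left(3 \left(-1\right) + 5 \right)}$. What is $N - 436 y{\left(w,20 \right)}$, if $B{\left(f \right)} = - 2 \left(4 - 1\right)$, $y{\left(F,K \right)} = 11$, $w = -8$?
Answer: $-4802$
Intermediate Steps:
$B{\left(f \right)} = -6$ ($B{\left(f \right)} = \left(-2\right) 3 = -6$)
$N = -6$
$N - 436 y{\left(w,20 \right)} = -6 - 4796 = -4802$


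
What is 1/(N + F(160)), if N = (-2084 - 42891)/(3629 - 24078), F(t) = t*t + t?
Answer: 20449/526811215 ≈ 3.8817e-5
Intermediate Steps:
F(t) = t + t**2 (F(t) = t**2 + t = t + t**2)
N = 44975/20449 (N = -44975/(-20449) = -44975*(-1/20449) = 44975/20449 ≈ 2.1994)
1/(N + F(160)) = 1/(44975/20449 + 160*(1 + 160)) = 1/(44975/20449 + 160*161) = 1/(44975/20449 + 25760) = 1/(526811215/20449) = 20449/526811215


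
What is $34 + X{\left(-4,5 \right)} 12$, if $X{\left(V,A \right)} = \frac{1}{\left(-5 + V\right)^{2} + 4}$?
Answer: $\frac{2902}{85} \approx 34.141$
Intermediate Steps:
$X{\left(V,A \right)} = \frac{1}{4 + \left(-5 + V\right)^{2}}$
$34 + X{\left(-4,5 \right)} 12 = 34 + \frac{1}{4 + \left(-5 - 4\right)^{2}} \cdot 12 = 34 + \frac{1}{4 + \left(-9\right)^{2}} \cdot 12 = 34 + \frac{1}{4 + 81} \cdot 12 = 34 + \frac{1}{85} \cdot 12 = 34 + \frac{12}{85} = \frac{2902}{85}$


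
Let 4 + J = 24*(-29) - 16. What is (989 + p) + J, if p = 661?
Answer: 934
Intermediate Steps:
J = -716 (J = -4 + (24*(-29) - 16) = -4 + (-696 - 16) = -4 - 712 = -716)
(989 + p) + J = (989 + 661) - 716 = 1650 - 716 = 934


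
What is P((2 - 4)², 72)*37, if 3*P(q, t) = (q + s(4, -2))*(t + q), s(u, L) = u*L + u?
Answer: 0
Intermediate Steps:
s(u, L) = u + L*u (s(u, L) = L*u + u = u + L*u)
P(q, t) = (-4 + q)*(q + t)/3 (P(q, t) = ((q + 4*(1 - 2))*(t + q))/3 = ((q + 4*(-1))*(q + t))/3 = ((q - 4)*(q + t))/3 = ((-4 + q)*(q + t))/3 = (-4 + q)*(q + t)/3)
P((2 - 4)², 72)*37 = (-4*(2 - 4)²/3 - 4/3*72 + ((2 - 4)²)²/3 + (⅓)*(2 - 4)²*72)*37 = (-4/3*(-2)² - 96 + ((-2)²)²/3 + (⅓)*(-2)²*72)*37 = (-4/3*4 - 96 + (⅓)*4² + (⅓)*4*72)*37 = (-16/3 - 96 + (⅓)*16 + 96)*37 = (-16/3 - 96 + 16/3 + 96)*37 = 0*37 = 0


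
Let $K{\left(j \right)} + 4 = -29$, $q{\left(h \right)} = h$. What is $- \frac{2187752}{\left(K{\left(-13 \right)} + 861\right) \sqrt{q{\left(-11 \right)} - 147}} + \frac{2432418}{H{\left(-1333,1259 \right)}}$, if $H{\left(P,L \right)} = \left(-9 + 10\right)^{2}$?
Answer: $2432418 + \frac{273469 i \sqrt{158}}{16353} \approx 2.4324 \cdot 10^{6} + 210.2 i$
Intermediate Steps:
$K{\left(j \right)} = -33$ ($K{\left(j \right)} = -4 - 29 = -33$)
$H{\left(P,L \right)} = 1$ ($H{\left(P,L \right)} = 1^{2} = 1$)
$- \frac{2187752}{\left(K{\left(-13 \right)} + 861\right) \sqrt{q{\left(-11 \right)} - 147}} + \frac{2432418}{H{\left(-1333,1259 \right)}} = - \frac{2187752}{\left(-33 + 861\right) \sqrt{-11 - 147}} + \frac{2432418}{1} = - \frac{2187752}{828 \sqrt{-158}} + 2432418 \cdot 1 = - \frac{2187752}{828 i \sqrt{158}} + 2432418 = - 2187752 \left(- \frac{i \sqrt{158}}{130824}\right) + 2432418 = \frac{273469 i \sqrt{158}}{16353} + 2432418 = 2432418 + \frac{273469 i \sqrt{158}}{16353}$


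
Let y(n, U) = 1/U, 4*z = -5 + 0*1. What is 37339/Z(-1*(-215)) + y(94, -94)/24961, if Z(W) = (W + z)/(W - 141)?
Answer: 25932490506041/2006115570 ≈ 12927.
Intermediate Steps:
z = -5/4 (z = (-5 + 0*1)/4 = (-5 + 0)/4 = (¼)*(-5) = -5/4 ≈ -1.2500)
Z(W) = (-5/4 + W)/(-141 + W) (Z(W) = (W - 5/4)/(W - 141) = (-5/4 + W)/(-141 + W))
37339/Z(-1*(-215)) + y(94, -94)/24961 = 37339/(((-5/4 - 1*(-215))/(-141 - 1*(-215)))) + 1/(-94*24961) = 37339/(((-5/4 + 215)/(-141 + 215))) - 1/94*1/24961 = 37339/(((855/4)/74)) - 1/2346334 = 37339/(((1/74)*(855/4))) - 1/2346334 = 37339/(855/296) - 1/2346334 = 37339*(296/855) - 1/2346334 = 11052344/855 - 1/2346334 = 25932490506041/2006115570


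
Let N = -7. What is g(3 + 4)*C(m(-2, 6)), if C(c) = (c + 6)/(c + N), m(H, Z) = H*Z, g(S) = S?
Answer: 42/19 ≈ 2.2105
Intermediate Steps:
C(c) = (6 + c)/(-7 + c) (C(c) = (c + 6)/(c - 7) = (6 + c)/(-7 + c))
g(3 + 4)*C(m(-2, 6)) = (3 + 4)*((6 - 2*6)/(-7 - 2*6)) = 7*((6 - 12)/(-7 - 12)) = 7*(-6/(-19)) = 7*(-1/19*(-6)) = 7*(6/19) = 42/19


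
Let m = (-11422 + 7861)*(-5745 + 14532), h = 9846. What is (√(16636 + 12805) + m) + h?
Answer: -31280661 + √29441 ≈ -3.1280e+7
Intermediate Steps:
m = -31290507 (m = -3561*8787 = -31290507)
(√(16636 + 12805) + m) + h = (√(16636 + 12805) - 31290507) + 9846 = (√29441 - 31290507) + 9846 = (-31290507 + √29441) + 9846 = -31280661 + √29441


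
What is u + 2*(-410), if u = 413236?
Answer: 412416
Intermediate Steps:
u + 2*(-410) = 413236 + 2*(-410) = 413236 - 820 = 412416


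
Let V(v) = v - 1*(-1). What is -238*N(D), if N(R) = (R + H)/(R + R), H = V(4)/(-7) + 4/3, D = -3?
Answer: -850/9 ≈ -94.444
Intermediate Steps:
V(v) = 1 + v (V(v) = v + 1 = 1 + v)
H = 13/21 (H = (1 + 4)/(-7) + 4/3 = 5*(-1/7) + 4*(1/3) = -5/7 + 4/3 = 13/21 ≈ 0.61905)
N(R) = (13/21 + R)/(2*R) (N(R) = (R + 13/21)/(R + R) = (13/21 + R)/((2*R)) = (13/21 + R)*(1/(2*R)) = (13/21 + R)/(2*R))
-238*N(D) = -17*(13 + 21*(-3))/(3*(-3)) = -17*(-1)*(13 - 63)/(3*3) = -17*(-1)*(-50)/(3*3) = -238*25/63 = -850/9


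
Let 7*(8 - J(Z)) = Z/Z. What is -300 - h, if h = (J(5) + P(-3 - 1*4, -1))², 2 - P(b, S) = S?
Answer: -20476/49 ≈ -417.88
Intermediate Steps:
P(b, S) = 2 - S
J(Z) = 55/7 (J(Z) = 8 - Z/(7*Z) = 8 - ⅐*1 = 8 - ⅐ = 55/7)
h = 5776/49 (h = (55/7 + (2 - 1*(-1)))² = (55/7 + (2 + 1))² = (55/7 + 3)² = (76/7)² = 5776/49 ≈ 117.88)
-300 - h = -300 - 1*5776/49 = -300 - 5776/49 = -20476/49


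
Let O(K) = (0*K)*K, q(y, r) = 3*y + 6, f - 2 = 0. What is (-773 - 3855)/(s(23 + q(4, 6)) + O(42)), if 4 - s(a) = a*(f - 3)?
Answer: -4628/45 ≈ -102.84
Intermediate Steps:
f = 2 (f = 2 + 0 = 2)
q(y, r) = 6 + 3*y
O(K) = 0 (O(K) = 0*K = 0)
s(a) = 4 + a (s(a) = 4 - a*(2 - 3) = 4 - a*(-1) = 4 - (-1)*a = 4 + a)
(-773 - 3855)/(s(23 + q(4, 6)) + O(42)) = (-773 - 3855)/((4 + (23 + (6 + 3*4))) + 0) = -4628/((4 + (23 + (6 + 12))) + 0) = -4628/((4 + (23 + 18)) + 0) = -4628/((4 + 41) + 0) = -4628/(45 + 0) = -4628/45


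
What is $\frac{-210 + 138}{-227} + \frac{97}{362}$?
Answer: $\frac{48083}{82174} \approx 0.58514$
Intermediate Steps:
$\frac{-210 + 138}{-227} + \frac{97}{362} = \left(-72\right) \left(- \frac{1}{227}\right) + 97 \cdot \frac{1}{362} = \frac{72}{227} + \frac{97}{362} = \frac{48083}{82174}$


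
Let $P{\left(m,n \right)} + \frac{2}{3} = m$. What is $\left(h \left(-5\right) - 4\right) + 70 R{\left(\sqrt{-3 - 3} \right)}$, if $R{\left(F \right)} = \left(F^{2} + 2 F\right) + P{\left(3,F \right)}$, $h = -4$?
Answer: $- \frac{722}{3} + 140 i \sqrt{6} \approx -240.67 + 342.93 i$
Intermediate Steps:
$P{\left(m,n \right)} = - \frac{2}{3} + m$
$R{\left(F \right)} = \frac{7}{3} + F^{2} + 2 F$ ($R{\left(F \right)} = \left(F^{2} + 2 F\right) + \left(- \frac{2}{3} + 3\right) = \left(F^{2} + 2 F\right) + \frac{7}{3} = \frac{7}{3} + F^{2} + 2 F$)
$\left(h \left(-5\right) - 4\right) + 70 R{\left(\sqrt{-3 - 3} \right)} = \left(\left(-4\right) \left(-5\right) - 4\right) + 70 \left(\frac{7}{3} + \left(\sqrt{-3 - 3}\right)^{2} + 2 \sqrt{-3 - 3}\right) = \left(20 - 4\right) + 70 \left(\frac{7}{3} + \left(\sqrt{-6}\right)^{2} + 2 \sqrt{-6}\right) = 16 + 70 \left(\frac{7}{3} + \left(i \sqrt{6}\right)^{2} + 2 i \sqrt{6}\right) = 16 + 70 \left(\frac{7}{3} - 6 + 2 i \sqrt{6}\right) = 16 + 70 \left(- \frac{11}{3} + 2 i \sqrt{6}\right) = 16 - \left(\frac{770}{3} - 140 i \sqrt{6}\right) = - \frac{722}{3} + 140 i \sqrt{6}$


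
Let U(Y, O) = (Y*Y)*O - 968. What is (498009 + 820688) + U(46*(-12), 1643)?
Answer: 501946401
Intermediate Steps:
U(Y, O) = -968 + O*Y² (U(Y, O) = Y²*O - 968 = O*Y² - 968 = -968 + O*Y²)
(498009 + 820688) + U(46*(-12), 1643) = (498009 + 820688) + (-968 + 1643*(46*(-12))²) = 1318697 + (-968 + 1643*(-552)²) = 1318697 + (-968 + 1643*304704) = 1318697 + (-968 + 500628672) = 1318697 + 500627704 = 501946401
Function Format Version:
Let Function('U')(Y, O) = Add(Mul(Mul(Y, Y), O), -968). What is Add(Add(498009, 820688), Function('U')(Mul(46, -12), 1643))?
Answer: 501946401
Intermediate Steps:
Function('U')(Y, O) = Add(-968, Mul(O, Pow(Y, 2))) (Function('U')(Y, O) = Add(Mul(Pow(Y, 2), O), -968) = Add(Mul(O, Pow(Y, 2)), -968) = Add(-968, Mul(O, Pow(Y, 2))))
Add(Add(498009, 820688), Function('U')(Mul(46, -12), 1643)) = Add(Add(498009, 820688), Add(-968, Mul(1643, Pow(Mul(46, -12), 2)))) = Add(1318697, Add(-968, Mul(1643, Pow(-552, 2)))) = Add(1318697, Add(-968, Mul(1643, 304704))) = Add(1318697, Add(-968, 500628672)) = Add(1318697, 500627704) = 501946401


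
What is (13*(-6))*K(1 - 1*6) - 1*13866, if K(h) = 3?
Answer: -14100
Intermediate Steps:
(13*(-6))*K(1 - 1*6) - 1*13866 = (13*(-6))*3 - 1*13866 = -78*3 - 13866 = -234 - 13866 = -14100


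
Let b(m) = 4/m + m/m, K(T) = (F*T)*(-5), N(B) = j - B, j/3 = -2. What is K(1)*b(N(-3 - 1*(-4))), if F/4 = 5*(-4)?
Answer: 1200/7 ≈ 171.43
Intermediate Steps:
j = -6 (j = 3*(-2) = -6)
F = -80 (F = 4*(5*(-4)) = 4*(-20) = -80)
N(B) = -6 - B
K(T) = 400*T (K(T) = -80*T*(-5) = 400*T)
b(m) = 1 + 4/m (b(m) = 4/m + 1 = 1 + 4/m)
K(1)*b(N(-3 - 1*(-4))) = (400*1)*((4 + (-6 - (-3 - 1*(-4))))/(-6 - (-3 - 1*(-4)))) = 400*((4 + (-6 - (-3 + 4)))/(-6 - (-3 + 4))) = 400*((4 + (-6 - 1*1))/(-6 - 1*1)) = 400*((4 + (-6 - 1))/(-6 - 1)) = 400*((4 - 7)/(-7)) = 400*(-⅐*(-3)) = 400*(3/7) = 1200/7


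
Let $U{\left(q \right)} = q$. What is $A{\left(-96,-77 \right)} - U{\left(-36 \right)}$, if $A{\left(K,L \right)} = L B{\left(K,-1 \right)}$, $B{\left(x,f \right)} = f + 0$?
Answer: $113$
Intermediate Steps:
$B{\left(x,f \right)} = f$
$A{\left(K,L \right)} = - L$ ($A{\left(K,L \right)} = L \left(-1\right) = - L$)
$A{\left(-96,-77 \right)} - U{\left(-36 \right)} = \left(-1\right) \left(-77\right) - -36 = 77 + 36 = 113$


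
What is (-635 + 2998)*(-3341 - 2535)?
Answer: -13884988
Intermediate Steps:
(-635 + 2998)*(-3341 - 2535) = 2363*(-5876) = -13884988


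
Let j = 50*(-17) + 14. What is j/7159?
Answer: -836/7159 ≈ -0.11678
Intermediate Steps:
j = -836 (j = -850 + 14 = -836)
j/7159 = -836/7159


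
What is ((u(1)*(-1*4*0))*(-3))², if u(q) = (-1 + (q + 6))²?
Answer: 0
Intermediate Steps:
u(q) = (5 + q)² (u(q) = (-1 + (6 + q))² = (5 + q)²)
((u(1)*(-1*4*0))*(-3))² = (((5 + 1)²*(-1*4*0))*(-3))² = ((6²*(-4*0))*(-3))² = ((36*0)*(-3))² = (0*(-3))² = 0² = 0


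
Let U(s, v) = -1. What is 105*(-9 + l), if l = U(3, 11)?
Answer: -1050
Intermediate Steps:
l = -1
105*(-9 + l) = 105*(-9 - 1) = 105*(-10) = -1050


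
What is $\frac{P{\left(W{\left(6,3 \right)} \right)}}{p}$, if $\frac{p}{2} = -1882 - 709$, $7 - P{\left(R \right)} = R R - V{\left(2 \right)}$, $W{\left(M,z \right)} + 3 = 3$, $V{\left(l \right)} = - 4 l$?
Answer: $\frac{1}{5182} \approx 0.00019298$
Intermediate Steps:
$W{\left(M,z \right)} = 0$ ($W{\left(M,z \right)} = -3 + 3 = 0$)
$P{\left(R \right)} = -1 - R^{2}$ ($P{\left(R \right)} = 7 - \left(R R - \left(-4\right) 2\right) = 7 - \left(R^{2} - -8\right) = 7 - \left(R^{2} + 8\right) = 7 - \left(8 + R^{2}\right) = -1 - R^{2}$)
$p = -5182$ ($p = 2 \left(-1882 - 709\right) = 2 \left(-2591\right) = -5182$)
$\frac{P{\left(W{\left(6,3 \right)} \right)}}{p} = \frac{-1 - 0^{2}}{-5182} = \left(-1 - 0\right) \left(- \frac{1}{5182}\right) = \left(-1 + 0\right) \left(- \frac{1}{5182}\right) = \left(-1\right) \left(- \frac{1}{5182}\right) = \frac{1}{5182}$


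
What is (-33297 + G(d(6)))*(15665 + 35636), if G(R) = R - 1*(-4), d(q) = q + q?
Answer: -1707348581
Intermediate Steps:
d(q) = 2*q
G(R) = 4 + R (G(R) = R + 4 = 4 + R)
(-33297 + G(d(6)))*(15665 + 35636) = (-33297 + (4 + 2*6))*(15665 + 35636) = (-33297 + (4 + 12))*51301 = (-33297 + 16)*51301 = -33281*51301 = -1707348581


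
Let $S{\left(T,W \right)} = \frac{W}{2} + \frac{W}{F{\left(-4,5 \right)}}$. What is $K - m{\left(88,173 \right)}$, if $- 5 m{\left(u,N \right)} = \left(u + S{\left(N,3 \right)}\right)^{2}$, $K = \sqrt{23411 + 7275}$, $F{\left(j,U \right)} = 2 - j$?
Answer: $1620 + \sqrt{30686} \approx 1795.2$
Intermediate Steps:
$K = \sqrt{30686} \approx 175.17$
$S{\left(T,W \right)} = \frac{2 W}{3}$ ($S{\left(T,W \right)} = \frac{W}{2} + \frac{W}{2 - -4} = W \frac{1}{2} + \frac{W}{2 + 4} = \frac{W}{2} + \frac{W}{6} = \frac{2 W}{3}$)
$m{\left(u,N \right)} = - \frac{\left(2 + u\right)^{2}}{5}$ ($m{\left(u,N \right)} = - \frac{\left(u + \frac{2}{3} \cdot 3\right)^{2}}{5} = - \frac{\left(u + 2\right)^{2}}{5} = - \frac{\left(2 + u\right)^{2}}{5}$)
$K - m{\left(88,173 \right)} = \sqrt{30686} - - \frac{\left(2 + 88\right)^{2}}{5} = \sqrt{30686} - - \frac{90^{2}}{5} = \sqrt{30686} - \left(- \frac{1}{5}\right) 8100 = \sqrt{30686} - -1620 = \sqrt{30686} + 1620 = 1620 + \sqrt{30686}$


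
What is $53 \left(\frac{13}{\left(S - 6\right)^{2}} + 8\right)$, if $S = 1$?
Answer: $\frac{11289}{25} \approx 451.56$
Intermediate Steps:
$53 \left(\frac{13}{\left(S - 6\right)^{2}} + 8\right) = 53 \left(\frac{13}{\left(1 - 6\right)^{2}} + 8\right) = 53 \left(\frac{13}{\left(-5\right)^{2}} + 8\right) = 53 \left(\frac{13}{25} + 8\right) = 53 \cdot \frac{213}{25} = \frac{11289}{25}$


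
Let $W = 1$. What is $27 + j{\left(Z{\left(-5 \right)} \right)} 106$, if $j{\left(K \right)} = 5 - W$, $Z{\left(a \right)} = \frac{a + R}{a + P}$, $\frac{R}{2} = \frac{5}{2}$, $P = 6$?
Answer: $451$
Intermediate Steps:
$R = 5$ ($R = 2 \cdot \frac{5}{2} = 5$)
$Z{\left(a \right)} = \frac{5 + a}{6 + a}$ ($Z{\left(a \right)} = \frac{a + 5}{a + 6} = \frac{5 + a}{6 + a}$)
$j{\left(K \right)} = 4$ ($j{\left(K \right)} = 5 - 1 = 4$)
$27 + j{\left(Z{\left(-5 \right)} \right)} 106 = 27 + 4 \cdot 106 = 27 + 424 = 451$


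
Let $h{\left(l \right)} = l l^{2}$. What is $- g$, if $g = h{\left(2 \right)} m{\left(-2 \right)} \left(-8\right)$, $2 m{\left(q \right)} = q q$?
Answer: $128$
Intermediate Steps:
$h{\left(l \right)} = l^{3}$
$m{\left(q \right)} = \frac{q^{2}}{2}$ ($m{\left(q \right)} = \frac{q q}{2} = \frac{q^{2}}{2}$)
$g = -128$ ($g = 2^{3} \frac{\left(-2\right)^{2}}{2} \left(-8\right) = 8 \cdot \frac{1}{2} \cdot 4 \left(-8\right) = 8 \cdot 2 \left(-8\right) = 8 \left(-16\right) = -128$)
$- g = \left(-1\right) \left(-128\right) = 128$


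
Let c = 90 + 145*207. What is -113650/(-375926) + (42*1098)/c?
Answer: 384400679/209578745 ≈ 1.8342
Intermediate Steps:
c = 30105 (c = 90 + 30015 = 30105)
-113650/(-375926) + (42*1098)/c = -113650/(-375926) + (42*1098)/30105 = -113650*(-1/375926) + 46116*(1/30105) = 56825/187963 + 1708/1115 = 384400679/209578745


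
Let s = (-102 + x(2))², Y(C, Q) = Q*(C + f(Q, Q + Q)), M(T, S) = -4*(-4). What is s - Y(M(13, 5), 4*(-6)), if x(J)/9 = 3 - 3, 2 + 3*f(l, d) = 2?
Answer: 10788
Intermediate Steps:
M(T, S) = 16
f(l, d) = 0 (f(l, d) = -⅔ + (⅓)*2 = -⅔ + ⅔ = 0)
x(J) = 0 (x(J) = 9*(3 - 3) = 9*0 = 0)
Y(C, Q) = C*Q (Y(C, Q) = Q*(C + 0) = Q*C = C*Q)
s = 10404 (s = (-102 + 0)² = (-102)² = 10404)
s - Y(M(13, 5), 4*(-6)) = 10404 - 16*4*(-6) = 10404 - 16*(-24) = 10404 - 1*(-384) = 10404 + 384 = 10788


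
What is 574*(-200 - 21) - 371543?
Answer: -498397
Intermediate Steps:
574*(-200 - 21) - 371543 = 574*(-221) - 371543 = -126854 - 371543 = -498397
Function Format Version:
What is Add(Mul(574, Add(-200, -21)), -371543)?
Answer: -498397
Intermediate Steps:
Add(Mul(574, Add(-200, -21)), -371543) = Add(Mul(574, -221), -371543) = Add(-126854, -371543) = -498397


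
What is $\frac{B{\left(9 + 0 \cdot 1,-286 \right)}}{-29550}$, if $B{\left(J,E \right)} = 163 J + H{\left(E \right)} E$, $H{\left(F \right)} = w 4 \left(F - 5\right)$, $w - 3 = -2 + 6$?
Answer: $- \frac{155453}{1970} \approx -78.91$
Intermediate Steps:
$w = 7$ ($w = 3 + \left(-2 + 6\right) = 3 + 4 = 7$)
$H{\left(F \right)} = -140 + 28 F$ ($H{\left(F \right)} = 7 \cdot 4 \left(F - 5\right) = 7 \cdot 4 \left(-5 + F\right) = 7 \left(-20 + 4 F\right) = -140 + 28 F$)
$B{\left(J,E \right)} = 163 J + E \left(-140 + 28 E\right)$ ($B{\left(J,E \right)} = 163 J + \left(-140 + 28 E\right) E = 163 J + E \left(-140 + 28 E\right)$)
$\frac{B{\left(9 + 0 \cdot 1,-286 \right)}}{-29550} = \frac{163 \left(9 + 0 \cdot 1\right) + 28 \left(-286\right) \left(-5 - 286\right)}{-29550} = \left(163 \left(9 + 0\right) + 28 \left(-286\right) \left(-291\right)\right) \left(- \frac{1}{29550}\right) = \left(163 \cdot 9 + 2330328\right) \left(- \frac{1}{29550}\right) = \left(1467 + 2330328\right) \left(- \frac{1}{29550}\right) = 2331795 \left(- \frac{1}{29550}\right) = - \frac{155453}{1970}$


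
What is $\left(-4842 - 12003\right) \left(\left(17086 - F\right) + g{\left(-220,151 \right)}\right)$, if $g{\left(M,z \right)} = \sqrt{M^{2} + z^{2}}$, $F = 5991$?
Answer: $-186895275 - 16845 \sqrt{71201} \approx -1.9139 \cdot 10^{8}$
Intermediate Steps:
$\left(-4842 - 12003\right) \left(\left(17086 - F\right) + g{\left(-220,151 \right)}\right) = \left(-4842 - 12003\right) \left(\left(17086 - 5991\right) + \sqrt{\left(-220\right)^{2} + 151^{2}}\right) = - 16845 \left(\left(17086 - 5991\right) + \sqrt{48400 + 22801}\right) = - 16845 \left(11095 + \sqrt{71201}\right) = -186895275 - 16845 \sqrt{71201}$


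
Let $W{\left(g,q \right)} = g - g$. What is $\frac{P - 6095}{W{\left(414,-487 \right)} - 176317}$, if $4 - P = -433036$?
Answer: $- \frac{426945}{176317} \approx -2.4215$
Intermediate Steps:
$P = 433040$ ($P = 4 - -433036 = 4 + 433036 = 433040$)
$W{\left(g,q \right)} = 0$
$\frac{P - 6095}{W{\left(414,-487 \right)} - 176317} = \frac{433040 - 6095}{0 - 176317} = \frac{426945}{-176317} = 426945 \left(- \frac{1}{176317}\right) = - \frac{426945}{176317}$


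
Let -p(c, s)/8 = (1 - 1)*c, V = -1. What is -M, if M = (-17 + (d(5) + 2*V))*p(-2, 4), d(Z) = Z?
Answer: 0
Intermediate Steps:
p(c, s) = 0 (p(c, s) = -8*(1 - 1)*c = -0*c = -8*0 = 0)
M = 0 (M = (-17 + (5 + 2*(-1)))*0 = (-17 + (5 - 2))*0 = (-17 + 3)*0 = -14*0 = 0)
-M = -1*0 = 0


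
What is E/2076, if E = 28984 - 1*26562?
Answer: 7/6 ≈ 1.1667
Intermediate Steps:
E = 2422 (E = 28984 - 26562 = 2422)
E/2076 = 2422/2076 = 2422*(1/2076) = 7/6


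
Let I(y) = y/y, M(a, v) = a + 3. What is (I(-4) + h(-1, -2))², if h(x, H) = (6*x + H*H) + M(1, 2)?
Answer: 9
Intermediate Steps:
M(a, v) = 3 + a
h(x, H) = 4 + H² + 6*x (h(x, H) = (6*x + H*H) + (3 + 1) = (6*x + H²) + 4 = (H² + 6*x) + 4 = 4 + H² + 6*x)
I(y) = 1
(I(-4) + h(-1, -2))² = (1 + (4 + (-2)² + 6*(-1)))² = (1 + (4 + 4 - 6))² = (1 + 2)² = 3² = 9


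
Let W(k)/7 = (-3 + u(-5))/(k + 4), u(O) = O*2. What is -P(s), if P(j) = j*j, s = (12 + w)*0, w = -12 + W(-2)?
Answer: 0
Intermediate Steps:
u(O) = 2*O
W(k) = -91/(4 + k) (W(k) = 7*((-3 + 2*(-5))/(k + 4)) = 7*((-3 - 10)/(4 + k)) = 7*(-13/(4 + k)) = -91/(4 + k))
w = -115/2 (w = -12 - 91/(4 - 2) = -12 - 91/2 = -115/2 ≈ -57.500)
s = 0 (s = (12 - 115/2)*0 = -91/2*0 = 0)
P(j) = j**2
-P(s) = -1*0**2 = -1*0 = 0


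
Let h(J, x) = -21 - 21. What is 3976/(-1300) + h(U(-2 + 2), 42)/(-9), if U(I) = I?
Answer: 1568/975 ≈ 1.6082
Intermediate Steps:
h(J, x) = -42
3976/(-1300) + h(U(-2 + 2), 42)/(-9) = 3976/(-1300) - 42/(-9) = 3976*(-1/1300) - 42*(-1/9) = -994/325 + 14/3 = 1568/975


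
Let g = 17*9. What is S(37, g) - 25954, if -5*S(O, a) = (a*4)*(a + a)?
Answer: -317042/5 ≈ -63408.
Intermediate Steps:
g = 153
S(O, a) = -8*a²/5 (S(O, a) = -a*4*(a + a)/5 = -4*a*2*a/5 = -8*a²/5)
S(37, g) - 25954 = -8/5*153² - 25954 = -8/5*23409 - 25954 = -187272/5 - 25954 = -317042/5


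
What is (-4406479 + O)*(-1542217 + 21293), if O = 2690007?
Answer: 2610623460128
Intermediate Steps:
(-4406479 + O)*(-1542217 + 21293) = (-4406479 + 2690007)*(-1542217 + 21293) = -1716472*(-1520924) = 2610623460128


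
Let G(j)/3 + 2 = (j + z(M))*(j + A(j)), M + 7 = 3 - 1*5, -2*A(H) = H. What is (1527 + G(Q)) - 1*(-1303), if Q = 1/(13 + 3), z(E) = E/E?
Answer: 1445939/512 ≈ 2824.1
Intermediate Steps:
A(H) = -H/2
M = -9 (M = -7 + (3 - 1*5) = -7 + (3 - 5) = -7 - 2 = -9)
z(E) = 1
Q = 1/16 ≈ 0.062500
G(j) = -6 + 3*j*(1 + j)/2 (G(j) = -6 + 3*((j + 1)*(j - j/2)) = -6 + 3*((1 + j)*(j/2)) = -6 + 3*(j*(1 + j)/2) = -6 + 3*j*(1 + j)/2)
(1527 + G(Q)) - 1*(-1303) = (1527 + (-6 + (3/2)*(1/16) + 3*(1/16)²/2)) - 1*(-1303) = (1527 + (-6 + 3/32 + (3/2)*(1/256))) + 1303 = (1527 + (-6 + 3/32 + 3/512)) + 1303 = (1527 - 3021/512) + 1303 = 778803/512 + 1303 = 1445939/512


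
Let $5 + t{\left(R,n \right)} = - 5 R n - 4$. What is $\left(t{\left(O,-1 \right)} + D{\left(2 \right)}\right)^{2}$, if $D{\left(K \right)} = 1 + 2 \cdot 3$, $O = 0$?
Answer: $4$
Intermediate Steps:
$t{\left(R,n \right)} = -9 - 5 R n$ ($t{\left(R,n \right)} = -5 + \left(- 5 R n - 4\right) = -5 - \left(4 + 5 R n\right) = -9 - 5 R n$)
$D{\left(K \right)} = 7$ ($D{\left(K \right)} = 1 + 6 = 7$)
$\left(t{\left(O,-1 \right)} + D{\left(2 \right)}\right)^{2} = \left(\left(-9 - 0 \left(-1\right)\right) + 7\right)^{2} = \left(\left(-9 + 0\right) + 7\right)^{2} = \left(-9 + 7\right)^{2} = \left(-2\right)^{2} = 4$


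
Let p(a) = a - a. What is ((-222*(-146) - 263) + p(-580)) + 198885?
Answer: 231034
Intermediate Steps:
p(a) = 0
((-222*(-146) - 263) + p(-580)) + 198885 = ((-222*(-146) - 263) + 0) + 198885 = ((32412 - 263) + 0) + 198885 = (32149 + 0) + 198885 = 32149 + 198885 = 231034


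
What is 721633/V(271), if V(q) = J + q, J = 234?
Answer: 721633/505 ≈ 1429.0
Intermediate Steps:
V(q) = 234 + q
721633/V(271) = 721633/(234 + 271) = 721633/505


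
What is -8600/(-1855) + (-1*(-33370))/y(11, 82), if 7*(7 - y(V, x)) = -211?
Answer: 8710909/9646 ≈ 903.06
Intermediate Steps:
y(V, x) = 260/7 (y(V, x) = 7 - ⅐*(-211) = 7 + 211/7 = 260/7)
-8600/(-1855) + (-1*(-33370))/y(11, 82) = -8600/(-1855) + (-1*(-33370))/(260/7) = -8600*(-1/1855) + 33370*(7/260) = 1720/371 + 23359/26 = 8710909/9646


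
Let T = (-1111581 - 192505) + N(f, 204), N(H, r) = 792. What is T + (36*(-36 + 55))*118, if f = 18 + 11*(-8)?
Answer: -1222582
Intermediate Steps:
f = -70 (f = 18 - 88 = -70)
T = -1303294 (T = (-1111581 - 192505) + 792 = -1304086 + 792 = -1303294)
T + (36*(-36 + 55))*118 = -1303294 + (36*(-36 + 55))*118 = -1303294 + (36*19)*118 = -1303294 + 684*118 = -1303294 + 80712 = -1222582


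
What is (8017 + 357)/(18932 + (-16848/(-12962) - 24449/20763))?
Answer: 1126847335122/2547601090339 ≈ 0.44232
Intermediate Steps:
(8017 + 357)/(18932 + (-16848/(-12962) - 24449/20763)) = 8374/(18932 + (-16848*(-1/12962) - 24449*1/20763)) = 8374/(18932 + (8424/6481 - 24449/20763)) = 8374/(18932 + 16453543/134565003) = 8374/(2547601090339/134565003) = 8374*(134565003/2547601090339) = 1126847335122/2547601090339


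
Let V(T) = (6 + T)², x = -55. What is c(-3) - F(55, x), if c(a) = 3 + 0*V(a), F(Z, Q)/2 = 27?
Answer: -51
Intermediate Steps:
F(Z, Q) = 54 (F(Z, Q) = 2*27 = 54)
c(a) = 3 (c(a) = 3 + 0*(6 + a)² = 3 + 0 = 3)
c(-3) - F(55, x) = 3 - 1*54 = 3 - 54 = -51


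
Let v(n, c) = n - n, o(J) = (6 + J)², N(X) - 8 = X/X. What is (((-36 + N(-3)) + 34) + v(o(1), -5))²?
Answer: 49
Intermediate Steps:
N(X) = 9 (N(X) = 8 + X/X = 8 + 1 = 9)
v(n, c) = 0
(((-36 + N(-3)) + 34) + v(o(1), -5))² = (((-36 + 9) + 34) + 0)² = ((-27 + 34) + 0)² = (7 + 0)² = 7² = 49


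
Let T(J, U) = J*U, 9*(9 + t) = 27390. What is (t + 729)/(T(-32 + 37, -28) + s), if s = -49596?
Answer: -5645/74604 ≈ -0.075666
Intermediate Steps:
t = 9103/3 (t = -9 + (⅑)*27390 = -9 + 9130/3 = 9103/3 ≈ 3034.3)
(t + 729)/(T(-32 + 37, -28) + s) = (9103/3 + 729)/((-32 + 37)*(-28) - 49596) = 11290/(3*(5*(-28) - 49596)) = 11290/(3*(-140 - 49596)) = (11290/3)/(-49736) = (11290/3)*(-1/49736) = -5645/74604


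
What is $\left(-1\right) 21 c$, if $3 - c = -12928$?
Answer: $-271551$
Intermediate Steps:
$c = 12931$ ($c = 3 - -12928 = 3 + 12928 = 12931$)
$\left(-1\right) 21 c = \left(-1\right) 21 \cdot 12931 = \left(-21\right) 12931 = -271551$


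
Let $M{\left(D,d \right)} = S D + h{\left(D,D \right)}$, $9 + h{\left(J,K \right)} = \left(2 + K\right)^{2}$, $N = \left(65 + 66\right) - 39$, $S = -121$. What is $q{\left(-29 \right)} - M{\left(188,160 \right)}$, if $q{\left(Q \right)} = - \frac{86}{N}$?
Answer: $- \frac{613821}{46} \approx -13344.0$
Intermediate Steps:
$N = 92$ ($N = 131 - 39 = 92$)
$h{\left(J,K \right)} = -9 + \left(2 + K\right)^{2}$
$q{\left(Q \right)} = - \frac{43}{46}$ ($q{\left(Q \right)} = - \frac{86}{92} = \left(-86\right) \frac{1}{92} = - \frac{43}{46}$)
$M{\left(D,d \right)} = -9 + \left(2 + D\right)^{2} - 121 D$ ($M{\left(D,d \right)} = - 121 D + \left(-9 + \left(2 + D\right)^{2}\right) = -9 + \left(2 + D\right)^{2} - 121 D$)
$q{\left(-29 \right)} - M{\left(188,160 \right)} = - \frac{43}{46} - \left(-5 + 188^{2} - 21996\right) = - \frac{43}{46} - \left(-5 + 35344 - 21996\right) = - \frac{43}{46} - 13343 = - \frac{613821}{46}$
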